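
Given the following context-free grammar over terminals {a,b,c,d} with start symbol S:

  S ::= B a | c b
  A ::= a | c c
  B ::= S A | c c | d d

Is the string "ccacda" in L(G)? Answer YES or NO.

Convert to CNF:
  S -> B T2 | T0 T3
  A -> T0 T0 | a
  B -> S A | T0 T0 | T1 T1
  T0 -> c
  T1 -> d
  T2 -> a
  T3 -> b

CYK fill:
  cell(0,0) c: {T0}  orig:{}
  cell(1,1) c: {T0}  orig:{}
  cell(2,2) a: {A,T2}  orig:{A}
  cell(3,3) c: {T0}  orig:{}
  cell(4,4) d: {T1}  orig:{}
  cell(5,5) a: {A,T2}  orig:{A}
  cell(0,1) cc: {A,B}
  cell(1,2) ca: ∅
  cell(2,3) ac: ∅
  cell(3,4) cd: ∅
  cell(4,5) da: ∅
  cell(0,2) cca: {S}
  cell(1,3) cac: ∅
  cell(2,4) acd: ∅
  cell(3,5) cda: ∅
  cell(0,3) ccac: ∅
  cell(1,4) cacd: ∅
  cell(2,5) acda: ∅
  cell(0,4) ccacd: ∅
  cell(1,5) cacda: ∅
  cell(0,5) ccacda: ∅

S ∉ T[0,5] ⇒ NO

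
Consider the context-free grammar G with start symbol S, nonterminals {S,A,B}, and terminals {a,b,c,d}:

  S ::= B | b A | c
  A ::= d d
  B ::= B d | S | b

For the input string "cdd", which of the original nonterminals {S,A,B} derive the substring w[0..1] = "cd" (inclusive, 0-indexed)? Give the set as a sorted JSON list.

Convert to CNF:
  S -> B T0 | T1 A | b | c
  A -> T0 T0
  B -> B T0 | T1 A | b | c
  T0 -> d
  T1 -> b

Fill CYK table bottom-up (cells [i..j] with 0 ≤ i ≤ j ≤ 1 only):
  T[0,0] 'c' = {B,S}
  T[1,1] 'd' = {T0}  orig:{}
  T[0,1] 'cd' = {B,S}

Original NTs in T[0,1] deriving "cd": ["B", "S"]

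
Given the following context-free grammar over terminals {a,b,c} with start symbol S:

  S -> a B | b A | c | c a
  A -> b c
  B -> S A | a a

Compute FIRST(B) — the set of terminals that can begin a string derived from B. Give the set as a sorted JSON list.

FIRST iteration:
round 1:
  A via A→b c: +{b}
  B via B→a a: +{a}
  S via S→a B: +{a}
  S via S→b A: +{b}
  S via S→c: +{c}
  FIRST(S)={a,b,c}  FIRST(A)={b}  FIRST(B)={a}
round 2:
  B via B→S A: +{b,c}
  FIRST(S)={a,b,c}  FIRST(A)={b}  FIRST(B)={a,b,c}
round 3: done
  FIRST(S)={a,b,c}  FIRST(A)={b}  FIRST(B)={a,b,c}

FIRST(B) = ["a", "b", "c"]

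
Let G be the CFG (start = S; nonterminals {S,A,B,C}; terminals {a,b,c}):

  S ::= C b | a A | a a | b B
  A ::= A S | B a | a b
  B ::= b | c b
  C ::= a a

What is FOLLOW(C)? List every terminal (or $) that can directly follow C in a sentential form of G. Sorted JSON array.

Compute FIRST by fixpoint:
[1]
  A via A→a b: +{a}
  B via B→b: +{b}
  B via B→c b: +{c}
  C via C→a a: +{a}
  S via S→C b: +{a}
  S via S→b B: +{b}
  FIRST(S)={a,b}  FIRST(A)={a}  FIRST(B)={b,c}  FIRST(C)={a}
[2]
  A via A→B a: +{b,c}
  FIRST(S)={a,b}  FIRST(A)={a,b,c}  FIRST(B)={b,c}  FIRST(C)={a}
[3] (stable)
  FIRST(S)={a,b}  FIRST(A)={a,b,c}  FIRST(B)={b,c}  FIRST(C)={a}

Compute FOLLOW by fixpoint:
initialize: $ ∈ FOLLOW(S)
iter 1:
  A→A S: FOLLOW(A) ⊇ FIRST(S) = {a,b}; new: +{a,b}
  A→A S: FOLLOW(S) ⊇ FOLLOW(A) ⊇ {a,b}; new: +{a,b}
  A→B a: FOLLOW(B) ⊇ FIRST(a) = {a}; new: +{a}
  S→C b: FOLLOW(C) ⊇ FIRST(b) = {b}; new: +{b}
  S→a A: FOLLOW(A) ⊇ FOLLOW(S) ⊇ {$,a,b}; new: +{$}
  S→b B: FOLLOW(B) ⊇ FOLLOW(S) ⊇ {$,a,b}; new: +{$,b}
  FOLLOW(S)={$,a,b}  FOLLOW(A)={$,a,b}  FOLLOW(B)={$,a,b}  FOLLOW(C)={b}
iter 2: — fixpoint
  FOLLOW(S)={$,a,b}  FOLLOW(A)={$,a,b}  FOLLOW(B)={$,a,b}  FOLLOW(C)={b}

FOLLOW(C) = ["b"]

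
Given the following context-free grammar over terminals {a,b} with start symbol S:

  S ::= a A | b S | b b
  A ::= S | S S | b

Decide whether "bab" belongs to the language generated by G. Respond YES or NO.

CNF form of G:
  S -> T0 A | T1 S | T1 T1
  A -> S S | T0 A | T1 S | T1 T1 | b
  T0 -> a
  T1 -> b

Fill CYK table bottom-up:
  cell(0,0) b: {A,T1}  orig:{A}
  cell(1,1) a: {T0}  orig:{}
  cell(2,2) b: {A,T1}  orig:{A}
  cell(0,1) ba: ∅
  cell(1,2) ab: {A,S}
  cell(0,2) bab: {A,S}

S ∈ T[0,2] ⇒ YES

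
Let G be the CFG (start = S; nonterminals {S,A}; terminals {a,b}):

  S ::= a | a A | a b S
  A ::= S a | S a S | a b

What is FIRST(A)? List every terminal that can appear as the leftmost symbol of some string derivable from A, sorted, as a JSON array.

Compute FIRST by fixpoint:
pass 1:
  A via A→a b: +{a}
  S via S→a: +{a}
  S: {a}  A: {a}
pass 2: (no change)
  S: {a}  A: {a}

FIRST(A) = ["a"]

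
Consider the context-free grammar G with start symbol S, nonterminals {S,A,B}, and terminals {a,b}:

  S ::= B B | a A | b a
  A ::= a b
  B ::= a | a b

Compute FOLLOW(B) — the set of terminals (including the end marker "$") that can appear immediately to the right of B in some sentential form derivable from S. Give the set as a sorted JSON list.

FIRST sets, iterate to fixpoint:
pass 1:
  A via A→a b: +{a}
  B via B→a: +{a}
  S via S→B B: +{a}
  S via S→b a: +{b}
  FIRST[S]={a,b}  FIRST[A]={a}  FIRST[B]={a}
pass 2: (no change)
  FIRST[S]={a,b}  FIRST[A]={a}  FIRST[B]={a}

FOLLOW sets:
FOLLOW(S) := {$}
[1]
  S→B B: FOLLOW(B) ⊇ FIRST(B) = {a}; new: +{a}
  S→B B: FOLLOW(B) ⊇ FOLLOW(S) ⊇ {$}; new: +{$}
  S→a A: FOLLOW(A) ⊇ FOLLOW(S) ⊇ {$}; new: +{$}
  FOLLOW[S]={$}  FOLLOW[A]={$}  FOLLOW[B]={$,a}
[2] (stable)
  FOLLOW[S]={$}  FOLLOW[A]={$}  FOLLOW[B]={$,a}

FOLLOW(B) = ["$", "a"]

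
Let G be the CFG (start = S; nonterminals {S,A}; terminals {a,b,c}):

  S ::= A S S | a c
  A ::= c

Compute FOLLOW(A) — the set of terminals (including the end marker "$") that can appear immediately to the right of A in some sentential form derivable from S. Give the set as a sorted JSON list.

FIRST iteration:
pass 1:
  A via A→c: +{c}
  S via S→A S S: +{c}
  S via S→a c: +{a}
  S: {a,c}  A: {c}
pass 2: — fixpoint
  S: {a,c}  A: {c}

FOLLOW sets:
seed FOLLOW(S) with $
round 1:
  S→A S S: FOLLOW(A) ⊇ FIRST(S) = {a,c}; new: +{a,c}
  S→A S S: FOLLOW(S) ⊇ FIRST(S) = {a,c}; new: +{a,c}
  FOLLOW[S]={$,a,c}  FOLLOW[A]={a,c}
round 2: done
  FOLLOW[S]={$,a,c}  FOLLOW[A]={a,c}

FOLLOW(A) = ["a", "c"]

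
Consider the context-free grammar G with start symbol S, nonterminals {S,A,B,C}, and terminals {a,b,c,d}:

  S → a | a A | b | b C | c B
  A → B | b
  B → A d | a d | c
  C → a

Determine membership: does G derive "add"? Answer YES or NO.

CNF form of G:
  S -> T1 A | T2 C | T3 B | a | b
  A -> A T0 | T1 T0 | b | c
  B -> A T0 | T1 T0 | c
  C -> a
  T0 -> d
  T1 -> a
  T2 -> b
  T3 -> c

CYK fill:
  cell(0,0) a: {C,S,T1}  orig:{C,S}
  cell(1,1) d: {T0}  orig:{}
  cell(2,2) d: {T0}  orig:{}
  cell(0,1) ad: {A,B}
  cell(1,2) dd: ∅
  cell(0,2) add: {A,B}

S ∉ T[0,2] ⇒ NO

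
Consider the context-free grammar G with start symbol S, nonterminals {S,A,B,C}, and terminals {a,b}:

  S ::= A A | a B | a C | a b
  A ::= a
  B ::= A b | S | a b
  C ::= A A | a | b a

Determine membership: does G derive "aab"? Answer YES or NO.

CNF form of G:
  S -> A A | T1 B | T1 C | T1 T0
  A -> a
  B -> A A | A T0 | T1 B | T1 C | T1 T0
  C -> A A | T0 T1 | a
  T0 -> b
  T1 -> a

CYK fill:
  T[0,0] 'a' = {A,C,T1}  orig:{A,C}
  T[1,1] 'a' = {A,C,T1}  orig:{A,C}
  T[2,2] 'b' = {T0}  orig:{}
  T[0,1] 'aa' = {B,C,S}
  T[1,2] 'ab' = {B,S}
  T[0,2] 'aab' = {B,S}

S ∈ T[0,2] ⇒ YES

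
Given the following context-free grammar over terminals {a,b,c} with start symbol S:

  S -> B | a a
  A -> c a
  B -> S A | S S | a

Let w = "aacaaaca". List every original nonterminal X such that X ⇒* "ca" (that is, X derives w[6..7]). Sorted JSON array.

CNF form of G:
  S -> S A | S S | T1 T1 | a
  A -> T0 T1
  B -> S A | S S | a
  T0 -> c
  T1 -> a

CYK fill (cells [i..j] with 6 ≤ i ≤ j ≤ 7 only):
  [6..6]={T0}  "c"  orig:{}
  [7..7]={B,S,T1}  "a"  orig:{B,S}
  [6..7]={A}  "ca"

Original NTs in T[6,7] deriving "ca": ["A"]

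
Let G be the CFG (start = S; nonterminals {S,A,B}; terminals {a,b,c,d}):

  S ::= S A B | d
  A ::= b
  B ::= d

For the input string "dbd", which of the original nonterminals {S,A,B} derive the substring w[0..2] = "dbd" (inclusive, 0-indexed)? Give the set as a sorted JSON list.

CNF form of G:
  S -> S X0 | d
  A -> b
  B -> d
  X0 -> A B

CYK fill (cells [i..j] with 0 ≤ i ≤ j ≤ 2 only):
  T[0,0] 'd' = {B,S}
  T[1,1] 'b' = {A}
  T[2,2] 'd' = {B,S}
  T[0,1] 'db' = ∅
  T[1,2] 'bd' = {X0}  orig:{}
  T[0,2] 'dbd' = {S}

Original NTs in T[0,2] deriving "dbd": ["S"]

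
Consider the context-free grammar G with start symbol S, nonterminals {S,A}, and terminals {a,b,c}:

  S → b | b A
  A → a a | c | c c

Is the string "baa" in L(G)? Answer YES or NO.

CNF form of G:
  S -> T2 A | b
  A -> T0 T0 | T1 T1 | c
  T0 -> a
  T1 -> c
  T2 -> b

CYK fill:
  cell(0,0) b: {S,T2}  orig:{S}
  cell(1,1) a: {T0}  orig:{}
  cell(2,2) a: {T0}  orig:{}
  cell(0,1) ba: ∅
  cell(1,2) aa: {A}
  cell(0,2) baa: {S}

S ∈ T[0,2] ⇒ YES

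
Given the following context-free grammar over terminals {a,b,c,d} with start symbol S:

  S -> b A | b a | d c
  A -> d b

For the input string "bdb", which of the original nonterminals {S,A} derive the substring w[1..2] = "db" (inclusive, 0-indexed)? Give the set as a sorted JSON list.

Convert to CNF:
  S -> T0 T3 | T1 A | T1 T2
  A -> T0 T1
  T0 -> d
  T1 -> b
  T2 -> a
  T3 -> c

CYK fill (cells [i..j] with 1 ≤ i ≤ j ≤ 2 only):
  T[1,1] 'd' = {T0}  orig:{}
  T[2,2] 'b' = {T1}  orig:{}
  T[1,2] 'db' = {A}

Original NTs in T[1,2] deriving "db": ["A"]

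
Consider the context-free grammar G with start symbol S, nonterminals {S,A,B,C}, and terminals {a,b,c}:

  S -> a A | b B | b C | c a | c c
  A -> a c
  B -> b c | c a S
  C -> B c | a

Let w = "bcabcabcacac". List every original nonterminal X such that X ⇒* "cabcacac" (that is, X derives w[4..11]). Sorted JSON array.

CNF form of G:
  S -> T0 A | T1 T0 | T1 T1 | T2 B | T2 C
  A -> T0 T1
  B -> T1 X3 | T2 T1
  C -> B T1 | a
  T0 -> a
  T1 -> c
  T2 -> b
  X3 -> T0 S

CYK table (by increasing span), restricted to cells inside w[4..11]:
  [4..4]={T1}  "c"  orig:{}
  [5..5]={C,T0}  "a"  orig:{C}
  [6..6]={T2}  "b"  orig:{}
  [7..7]={T1}  "c"  orig:{}
  [8..8]={C,T0}  "a"  orig:{C}
  [9..9]={T1}  "c"  orig:{}
  [10..10]={C,T0}  "a"  orig:{C}
  [11..11]={T1}  "c"  orig:{}
  [4..5]={S}  "ca"
  [5..6]=∅  "ab"
  [6..7]={B}  "bc"
  [7..8]={S}  "ca"
  [8..9]={A}  "ac"
  [9..10]={S}  "ca"
  [10..11]={A}  "ac"
  [4..6]=∅  "cab"
  [5..7]=∅  "abc"
  [6..8]=∅  "bca"
  [7..9]=∅  "cac"
  [8..10]={X3}  "aca"  orig:{}
  [9..11]=∅  "cac"
  [4..7]=∅  "cabc"
  [5..8]=∅  "abca"
  [6..9]=∅  "bcac"
  [7..10]={B}  "caca"
  [8..11]=∅  "acac"
  [4..8]=∅  "cabca"
  [5..9]=∅  "abcac"
  [6..10]={S}  "bcaca"
  [7..11]={C}  "cacac"
  [4..9]=∅  "cabcac"
  [5..10]={X3}  "abcaca"  orig:{}
  [6..11]={S}  "bcacac"
  [4..10]={B}  "cabcaca"
  [5..11]={X3}  "abcacac"  orig:{}
  [4..11]={B,C}  "cabcacac"

Original NTs in T[4,11] deriving "cabcacac": ["B", "C"]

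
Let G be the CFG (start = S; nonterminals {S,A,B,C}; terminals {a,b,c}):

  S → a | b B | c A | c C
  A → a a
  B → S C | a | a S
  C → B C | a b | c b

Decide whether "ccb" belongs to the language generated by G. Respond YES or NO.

CNF form of G:
  S -> T1 B | T2 A | T2 C | a
  A -> T0 T0
  B -> S C | T0 S | a
  C -> B C | T0 T1 | T2 T1
  T0 -> a
  T1 -> b
  T2 -> c

CYK table (by increasing span):
  T[0,0] 'c' = {T2}  orig:{}
  T[1,1] 'c' = {T2}  orig:{}
  T[2,2] 'b' = {T1}  orig:{}
  T[0,1] 'cc' = ∅
  T[1,2] 'cb' = {C}
  T[0,2] 'ccb' = {S}

S ∈ T[0,2] ⇒ YES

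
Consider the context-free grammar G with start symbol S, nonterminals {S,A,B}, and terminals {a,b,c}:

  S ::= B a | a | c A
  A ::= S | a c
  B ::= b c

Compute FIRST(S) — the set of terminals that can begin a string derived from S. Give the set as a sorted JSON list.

Compute FIRST by fixpoint:
pass 1:
  A via A→a c: +{a}
  B via B→b c: +{b}
  S via S→B a: +{b}
  S via S→a: +{a}
  S via S→c A: +{c}
  S: {a,b,c}  A: {a}  B: {b}
pass 2:
  A via A→S: +{b,c}
  S: {a,b,c}  A: {a,b,c}  B: {b}
pass 3: (no change)
  S: {a,b,c}  A: {a,b,c}  B: {b}

FIRST(S) = ["a", "b", "c"]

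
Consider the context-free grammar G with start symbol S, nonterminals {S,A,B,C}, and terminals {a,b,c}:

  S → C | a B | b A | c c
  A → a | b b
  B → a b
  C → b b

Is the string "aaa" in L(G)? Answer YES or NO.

Convert to CNF:
  S -> T0 A | T0 T0 | T1 B | T2 T2
  A -> T0 T0 | a
  B -> T1 T0
  C -> T0 T0
  T0 -> b
  T1 -> a
  T2 -> c

CYK fill:
  T[0,0] 'a' = {A,T1}  orig:{A}
  T[1,1] 'a' = {A,T1}  orig:{A}
  T[2,2] 'a' = {A,T1}  orig:{A}
  T[0,1] 'aa' = ∅
  T[1,2] 'aa' = ∅
  T[0,2] 'aaa' = ∅

S ∉ T[0,2] ⇒ NO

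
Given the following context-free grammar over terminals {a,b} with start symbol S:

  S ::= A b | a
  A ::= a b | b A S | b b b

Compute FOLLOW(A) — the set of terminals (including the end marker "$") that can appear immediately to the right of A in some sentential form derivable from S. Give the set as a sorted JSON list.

FIRST iteration:
round 1:
  A via A→a b: +{a}
  A via A→b A S: +{b}
  S via S→A b: +{a,b}
  S: {a,b}  A: {a,b}
round 2: done
  S: {a,b}  A: {a,b}

Compute FOLLOW by fixpoint:
seed FOLLOW(S) with $
iter 1:
  A→b A S: FOLLOW(A) ⊇ FIRST(S) = {a,b}; new: +{a,b}
  A→b A S: FOLLOW(S) ⊇ FOLLOW(A) ⊇ {a,b}; new: +{a,b}
  FOLLOW[S]={$,a,b}  FOLLOW[A]={a,b}
iter 2: done
  FOLLOW[S]={$,a,b}  FOLLOW[A]={a,b}

FOLLOW(A) = ["a", "b"]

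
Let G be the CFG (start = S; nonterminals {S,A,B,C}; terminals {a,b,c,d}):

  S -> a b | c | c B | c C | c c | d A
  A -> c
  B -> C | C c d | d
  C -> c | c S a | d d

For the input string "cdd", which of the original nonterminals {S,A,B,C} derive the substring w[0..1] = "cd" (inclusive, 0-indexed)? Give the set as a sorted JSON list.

Convert to CNF:
  S -> T0 B | T0 C | T0 T0 | T1 A | T2 T3 | c
  A -> c
  B -> C X4 | T0 X5 | T1 T1 | c | d
  C -> T0 X6 | T1 T1 | c
  T0 -> c
  T1 -> d
  T2 -> a
  T3 -> b
  X4 -> T0 T1
  X5 -> S T2
  X6 -> S T2

CYK fill — only the sub-triangle for w[0..1]:
  cell(0,0) c: {A,B,C,S,T0}  orig:{A,B,C,S}
  cell(1,1) d: {B,T1}  orig:{B}
  cell(0,1) cd: {S,X4}  orig:{S}

Original NTs in T[0,1] deriving "cd": ["S"]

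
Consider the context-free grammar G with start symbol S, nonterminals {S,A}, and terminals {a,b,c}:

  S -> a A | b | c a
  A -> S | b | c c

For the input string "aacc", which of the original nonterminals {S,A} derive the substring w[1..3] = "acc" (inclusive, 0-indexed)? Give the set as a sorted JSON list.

CNF form of G:
  S -> T0 A | T1 T0 | b
  A -> T0 A | T1 T0 | T1 T1 | b
  T0 -> a
  T1 -> c

CYK fill (cells [i..j] with 1 ≤ i ≤ j ≤ 3 only):
  cell(1,1) a: {T0}  orig:{}
  cell(2,2) c: {T1}  orig:{}
  cell(3,3) c: {T1}  orig:{}
  cell(1,2) ac: ∅
  cell(2,3) cc: {A}
  cell(1,3) acc: {A,S}

Original NTs in T[1,3] deriving "acc": ["A", "S"]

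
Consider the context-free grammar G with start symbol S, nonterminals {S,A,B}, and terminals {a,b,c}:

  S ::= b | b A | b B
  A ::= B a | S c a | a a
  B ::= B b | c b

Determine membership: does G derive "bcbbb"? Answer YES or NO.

Convert to CNF:
  S -> T2 A | T2 B | b
  A -> B T0 | S X3 | T0 T0
  B -> B T2 | T1 T2
  T0 -> a
  T1 -> c
  T2 -> b
  X3 -> T1 T0

CYK fill:
  T[0,0] 'b' = {S,T2}  orig:{S}
  T[1,1] 'c' = {T1}  orig:{}
  T[2,2] 'b' = {S,T2}  orig:{S}
  T[3,3] 'b' = {S,T2}  orig:{S}
  T[4,4] 'b' = {S,T2}  orig:{S}
  T[0,1] 'bc' = ∅
  T[1,2] 'cb' = {B}
  T[2,3] 'bb' = ∅
  T[3,4] 'bb' = ∅
  T[0,2] 'bcb' = {S}
  T[1,3] 'cbb' = {B}
  T[2,4] 'bbb' = ∅
  T[0,3] 'bcbb' = {S}
  T[1,4] 'cbbb' = {B}
  T[0,4] 'bcbbb' = {S}

S ∈ T[0,4] ⇒ YES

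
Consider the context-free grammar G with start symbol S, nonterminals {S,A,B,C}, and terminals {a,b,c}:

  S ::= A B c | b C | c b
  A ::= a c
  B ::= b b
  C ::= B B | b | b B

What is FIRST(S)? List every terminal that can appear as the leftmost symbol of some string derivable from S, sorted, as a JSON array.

Compute FIRST by fixpoint:
pass 1:
  A via A→a c: +{a}
  B via B→b b: +{b}
  C via C→B B: +{b}
  S via S→A B c: +{a}
  S via S→b C: +{b}
  S via S→c b: +{c}
  FIRST[S]={a,b,c}  FIRST[A]={a}  FIRST[B]={b}  FIRST[C]={b}
pass 2: — fixpoint
  FIRST[S]={a,b,c}  FIRST[A]={a}  FIRST[B]={b}  FIRST[C]={b}

FIRST(S) = ["a", "b", "c"]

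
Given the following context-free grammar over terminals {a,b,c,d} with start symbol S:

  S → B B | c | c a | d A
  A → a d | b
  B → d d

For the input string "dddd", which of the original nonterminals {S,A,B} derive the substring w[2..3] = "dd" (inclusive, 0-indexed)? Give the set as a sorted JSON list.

CNF form of G:
  S -> B B | T1 A | T2 T0 | c
  A -> T0 T1 | b
  B -> T1 T1
  T0 -> a
  T1 -> d
  T2 -> c

Fill CYK table bottom-up — only the sub-triangle for w[2..3]:
  cell(2,2) d: {T1}  orig:{}
  cell(3,3) d: {T1}  orig:{}
  cell(2,3) dd: {B}

Original NTs in T[2,3] deriving "dd": ["B"]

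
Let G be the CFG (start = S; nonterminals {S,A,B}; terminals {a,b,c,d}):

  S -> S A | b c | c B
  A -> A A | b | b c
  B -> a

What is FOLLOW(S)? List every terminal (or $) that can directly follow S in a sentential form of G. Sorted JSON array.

FIRST iteration:
round 1:
  A via A→b: +{b}
  B via B→a: +{a}
  S via S→b c: +{b}
  S via S→c B: +{c}
  FIRST[S]={b,c}  FIRST[A]={b}  FIRST[B]={a}
round 2: — fixpoint
  FIRST[S]={b,c}  FIRST[A]={b}  FIRST[B]={a}

Compute FOLLOW by fixpoint:
initialize: $ ∈ FOLLOW(S)
pass 1:
  A→A A: FOLLOW(A) ⊇ FIRST(A) = {b}; new: +{b}
  S→S A: FOLLOW(S) ⊇ FIRST(A) = {b}; new: +{b}
  S→S A: FOLLOW(A) ⊇ FOLLOW(S) ⊇ {$,b}; new: +{$}
  S→c B: FOLLOW(B) ⊇ FOLLOW(S) ⊇ {$,b}; new: +{$,b}
  FOLLOW(S)={$,b}  FOLLOW(A)={$,b}  FOLLOW(B)={$,b}
pass 2: done
  FOLLOW(S)={$,b}  FOLLOW(A)={$,b}  FOLLOW(B)={$,b}

FOLLOW(S) = ["$", "b"]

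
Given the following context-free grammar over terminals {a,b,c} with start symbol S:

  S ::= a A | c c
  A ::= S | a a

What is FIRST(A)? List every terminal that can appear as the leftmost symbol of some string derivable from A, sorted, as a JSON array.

FIRST sets, iterate to fixpoint:
[1]
  A via A→a a: +{a}
  S via S→a A: +{a}
  S via S→c c: +{c}
  S: {a,c}  A: {a}
[2]
  A via A→S: +{c}
  S: {a,c}  A: {a,c}
[3] done
  S: {a,c}  A: {a,c}

FIRST(A) = ["a", "c"]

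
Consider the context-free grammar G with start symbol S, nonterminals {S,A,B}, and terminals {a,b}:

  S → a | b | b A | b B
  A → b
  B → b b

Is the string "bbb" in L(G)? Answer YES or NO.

CNF form of G:
  S -> T0 A | T0 B | a | b
  A -> b
  B -> T0 T0
  T0 -> b

Fill CYK table bottom-up:
  cell(0,0) b: {A,S,T0}  orig:{A,S}
  cell(1,1) b: {A,S,T0}  orig:{A,S}
  cell(2,2) b: {A,S,T0}  orig:{A,S}
  cell(0,1) bb: {B,S}
  cell(1,2) bb: {B,S}
  cell(0,2) bbb: {S}

S ∈ T[0,2] ⇒ YES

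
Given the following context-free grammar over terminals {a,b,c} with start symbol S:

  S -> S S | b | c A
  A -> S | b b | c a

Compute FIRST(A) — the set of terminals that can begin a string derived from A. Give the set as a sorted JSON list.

FIRST sets, iterate to fixpoint:
iter 1:
  A via A→b b: +{b}
  A via A→c a: +{c}
  S via S→b: +{b}
  S via S→c A: +{c}
  S: {b,c}  A: {b,c}
iter 2: — fixpoint
  S: {b,c}  A: {b,c}

FIRST(A) = ["b", "c"]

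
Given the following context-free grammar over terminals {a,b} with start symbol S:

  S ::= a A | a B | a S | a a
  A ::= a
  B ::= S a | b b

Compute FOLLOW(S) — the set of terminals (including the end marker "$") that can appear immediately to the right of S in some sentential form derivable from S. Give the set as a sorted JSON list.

FIRST sets, iterate to fixpoint:
[1]
  A via A→a: +{a}
  B via B→b b: +{b}
  S via S→a A: +{a}
  S: {a}  A: {a}  B: {b}
[2]
  B via B→S a: +{a}
  S: {a}  A: {a}  B: {a,b}
[3] (stable)
  S: {a}  A: {a}  B: {a,b}

FOLLOW sets:
seed FOLLOW(S) with $
round 1:
  B→S a: FOLLOW(S) ⊇ FIRST(a) = {a}; new: +{a}
  S→a A: FOLLOW(A) ⊇ FOLLOW(S) ⊇ {$,a}; new: +{$,a}
  S→a B: FOLLOW(B) ⊇ FOLLOW(S) ⊇ {$,a}; new: +{$,a}
  FOLLOW(S)={$,a}  FOLLOW(A)={$,a}  FOLLOW(B)={$,a}
round 2: (no change)
  FOLLOW(S)={$,a}  FOLLOW(A)={$,a}  FOLLOW(B)={$,a}

FOLLOW(S) = ["$", "a"]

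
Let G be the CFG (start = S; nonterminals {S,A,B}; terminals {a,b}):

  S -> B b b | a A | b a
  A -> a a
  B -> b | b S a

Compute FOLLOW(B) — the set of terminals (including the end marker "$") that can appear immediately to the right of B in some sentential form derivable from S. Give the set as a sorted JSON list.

FIRST sets, iterate to fixpoint:
iter 1:
  A via A→a a: +{a}
  B via B→b: +{b}
  S via S→B b b: +{b}
  S via S→a A: +{a}
  FIRST[S]={a,b}  FIRST[A]={a}  FIRST[B]={b}
iter 2: (no change)
  FIRST[S]={a,b}  FIRST[A]={a}  FIRST[B]={b}

FOLLOW sets:
seed FOLLOW(S) with $
iter 1:
  B→b S a: FOLLOW(S) ⊇ FIRST(a) = {a}; new: +{a}
  S→B b b: FOLLOW(B) ⊇ FIRST(b) = {b}; new: +{b}
  S→a A: FOLLOW(A) ⊇ FOLLOW(S) ⊇ {$,a}; new: +{$,a}
  FOLLOW(S)={$,a}  FOLLOW(A)={$,a}  FOLLOW(B)={b}
iter 2: (no change)
  FOLLOW(S)={$,a}  FOLLOW(A)={$,a}  FOLLOW(B)={b}

FOLLOW(B) = ["b"]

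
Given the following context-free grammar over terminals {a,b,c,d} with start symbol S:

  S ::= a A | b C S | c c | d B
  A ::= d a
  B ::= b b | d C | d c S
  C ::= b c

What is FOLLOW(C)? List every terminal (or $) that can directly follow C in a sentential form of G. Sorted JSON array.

FIRST iteration:
pass 1:
  A via A→d a: +{d}
  B via B→b b: +{b}
  B via B→d C: +{d}
  C via C→b c: +{b}
  S via S→a A: +{a}
  S via S→b C S: +{b}
  S via S→c c: +{c}
  S via S→d B: +{d}
  FIRST[S]={a,b,c,d}  FIRST[A]={d}  FIRST[B]={b,d}  FIRST[C]={b}
pass 2: (stable)
  FIRST[S]={a,b,c,d}  FIRST[A]={d}  FIRST[B]={b,d}  FIRST[C]={b}

FOLLOW iteration:
FOLLOW(S) := {$}
round 1:
  S→a A: FOLLOW(A) ⊇ FOLLOW(S) ⊇ {$}; new: +{$}
  S→b C S: FOLLOW(C) ⊇ FIRST(S) = {a,b,c,d}; new: +{a,b,c,d}
  S→d B: FOLLOW(B) ⊇ FOLLOW(S) ⊇ {$}; new: +{$}
  S: {$}  A: {$}  B: {$}  C: {a,b,c,d}
round 2:
  B→d C: FOLLOW(C) ⊇ FOLLOW(B) ⊇ {$}; new: +{$}
  S: {$}  A: {$}  B: {$}  C: {$,a,b,c,d}
round 3: — fixpoint
  S: {$}  A: {$}  B: {$}  C: {$,a,b,c,d}

FOLLOW(C) = ["$", "a", "b", "c", "d"]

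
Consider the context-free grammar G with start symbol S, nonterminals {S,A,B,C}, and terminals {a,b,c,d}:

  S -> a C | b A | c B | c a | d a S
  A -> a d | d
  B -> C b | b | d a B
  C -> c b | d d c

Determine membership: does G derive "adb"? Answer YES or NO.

Convert to CNF:
  S -> T0 C | T1 X6 | T2 A | T3 B | T3 T0
  A -> T0 T1 | d
  B -> C T2 | T1 X4 | b
  C -> T1 X5 | T3 T2
  T0 -> a
  T1 -> d
  T2 -> b
  T3 -> c
  X4 -> T0 B
  X5 -> T1 T3
  X6 -> T0 S

Fill CYK table bottom-up:
  T[0,0] 'a' = {T0}  orig:{}
  T[1,1] 'd' = {A,T1}  orig:{A}
  T[2,2] 'b' = {B,T2}  orig:{B}
  T[0,1] 'ad' = {A}
  T[1,2] 'db' = ∅
  T[0,2] 'adb' = ∅

S ∉ T[0,2] ⇒ NO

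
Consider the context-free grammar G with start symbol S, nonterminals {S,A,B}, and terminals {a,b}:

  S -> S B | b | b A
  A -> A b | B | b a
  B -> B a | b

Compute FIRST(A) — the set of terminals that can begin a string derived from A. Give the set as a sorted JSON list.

FIRST iteration:
iter 1:
  A via A→b a: +{b}
  B via B→b: +{b}
  S via S→b: +{b}
  S: {b}  A: {b}  B: {b}
iter 2: — fixpoint
  S: {b}  A: {b}  B: {b}

FIRST(A) = ["b"]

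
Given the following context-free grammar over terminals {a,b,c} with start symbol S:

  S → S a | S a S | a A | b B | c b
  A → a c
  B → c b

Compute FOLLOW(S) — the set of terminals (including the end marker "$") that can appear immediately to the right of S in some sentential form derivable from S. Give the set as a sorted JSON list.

FIRST iteration:
pass 1:
  A via A→a c: +{a}
  B via B→c b: +{c}
  S via S→a A: +{a}
  S via S→b B: +{b}
  S via S→c b: +{c}
  S: {a,b,c}  A: {a}  B: {c}
pass 2: (no change)
  S: {a,b,c}  A: {a}  B: {c}

Compute FOLLOW by fixpoint:
seed FOLLOW(S) with $
round 1:
  S→S a: FOLLOW(S) ⊇ FIRST(a) = {a}; new: +{a}
  S→a A: FOLLOW(A) ⊇ FOLLOW(S) ⊇ {$,a}; new: +{$,a}
  S→b B: FOLLOW(B) ⊇ FOLLOW(S) ⊇ {$,a}; new: +{$,a}
  FOLLOW(S)={$,a}  FOLLOW(A)={$,a}  FOLLOW(B)={$,a}
round 2: done
  FOLLOW(S)={$,a}  FOLLOW(A)={$,a}  FOLLOW(B)={$,a}

FOLLOW(S) = ["$", "a"]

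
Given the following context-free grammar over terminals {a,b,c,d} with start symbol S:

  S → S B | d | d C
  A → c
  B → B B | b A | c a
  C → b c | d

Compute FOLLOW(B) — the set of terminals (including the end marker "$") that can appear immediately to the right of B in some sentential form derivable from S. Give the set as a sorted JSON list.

FIRST sets, iterate to fixpoint:
iter 1:
  A via A→c: +{c}
  B via B→b A: +{b}
  B via B→c a: +{c}
  C via C→b c: +{b}
  C via C→d: +{d}
  S via S→d: +{d}
  FIRST(S)={d}  FIRST(A)={c}  FIRST(B)={b,c}  FIRST(C)={b,d}
iter 2: (stable)
  FIRST(S)={d}  FIRST(A)={c}  FIRST(B)={b,c}  FIRST(C)={b,d}

FOLLOW sets:
FOLLOW(S) := {$}
iter 1:
  B→B B: FOLLOW(B) ⊇ FIRST(B) = {b,c}; new: +{b,c}
  B→b A: FOLLOW(A) ⊇ FOLLOW(B) ⊇ {b,c}; new: +{b,c}
  S→S B: FOLLOW(S) ⊇ FIRST(B) = {b,c}; new: +{b,c}
  S→S B: FOLLOW(B) ⊇ FOLLOW(S) ⊇ {$,b,c}; new: +{$}
  S→d C: FOLLOW(C) ⊇ FOLLOW(S) ⊇ {$,b,c}; new: +{$,b,c}
  FOLLOW(S)={$,b,c}  FOLLOW(A)={b,c}  FOLLOW(B)={$,b,c}  FOLLOW(C)={$,b,c}
iter 2:
  B→b A: FOLLOW(A) ⊇ FOLLOW(B) ⊇ {$,b,c}; new: +{$}
  FOLLOW(S)={$,b,c}  FOLLOW(A)={$,b,c}  FOLLOW(B)={$,b,c}  FOLLOW(C)={$,b,c}
iter 3: (stable)
  FOLLOW(S)={$,b,c}  FOLLOW(A)={$,b,c}  FOLLOW(B)={$,b,c}  FOLLOW(C)={$,b,c}

FOLLOW(B) = ["$", "b", "c"]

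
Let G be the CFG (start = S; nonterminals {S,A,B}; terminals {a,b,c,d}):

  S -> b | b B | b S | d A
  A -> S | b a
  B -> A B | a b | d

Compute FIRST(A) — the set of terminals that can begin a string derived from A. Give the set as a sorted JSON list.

FIRST iteration:
[1]
  A via A→b a: +{b}
  B via B→A B: +{b}
  B via B→a b: +{a}
  B via B→d: +{d}
  S via S→b: +{b}
  S via S→d A: +{d}
  FIRST[S]={b,d}  FIRST[A]={b}  FIRST[B]={a,b,d}
[2]
  A via A→S: +{d}
  FIRST[S]={b,d}  FIRST[A]={b,d}  FIRST[B]={a,b,d}
[3] (no change)
  FIRST[S]={b,d}  FIRST[A]={b,d}  FIRST[B]={a,b,d}

FIRST(A) = ["b", "d"]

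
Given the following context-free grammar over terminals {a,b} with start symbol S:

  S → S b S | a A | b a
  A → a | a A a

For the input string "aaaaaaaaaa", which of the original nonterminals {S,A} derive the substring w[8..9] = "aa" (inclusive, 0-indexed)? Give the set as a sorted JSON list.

CNF form of G:
  S -> S X3 | T0 A | T1 T0
  A -> T0 X2 | a
  T0 -> a
  T1 -> b
  X2 -> A T0
  X3 -> T1 S

CYK table (by increasing span) — only the sub-triangle for w[8..9]:
  [8..8]={A,T0}  "a"  orig:{A}
  [9..9]={A,T0}  "a"  orig:{A}
  [8..9]={S,X2}  "aa"  orig:{S}

Original NTs in T[8,9] deriving "aa": ["S"]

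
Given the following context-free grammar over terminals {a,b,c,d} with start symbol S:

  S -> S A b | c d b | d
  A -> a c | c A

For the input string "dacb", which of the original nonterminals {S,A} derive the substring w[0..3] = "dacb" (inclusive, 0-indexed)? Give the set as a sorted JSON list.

CNF form of G:
  S -> S X4 | T1 X5 | d
  A -> T0 T1 | T1 A
  T0 -> a
  T1 -> c
  T2 -> b
  T3 -> d
  X4 -> A T2
  X5 -> T3 T2

CYK fill (cells [i..j] with 0 ≤ i ≤ j ≤ 3 only):
  T[0,0] 'd' = {S,T3}  orig:{S}
  T[1,1] 'a' = {T0}  orig:{}
  T[2,2] 'c' = {T1}  orig:{}
  T[3,3] 'b' = {T2}  orig:{}
  T[0,1] 'da' = ∅
  T[1,2] 'ac' = {A}
  T[2,3] 'cb' = ∅
  T[0,2] 'dac' = ∅
  T[1,3] 'acb' = {X4}  orig:{}
  T[0,3] 'dacb' = {S}

Original NTs in T[0,3] deriving "dacb": ["S"]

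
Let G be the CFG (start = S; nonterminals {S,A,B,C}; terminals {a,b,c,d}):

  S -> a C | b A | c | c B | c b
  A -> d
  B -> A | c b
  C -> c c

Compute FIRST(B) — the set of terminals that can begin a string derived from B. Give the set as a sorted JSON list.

Compute FIRST by fixpoint:
pass 1:
  A via A→d: +{d}
  B via B→A: +{d}
  B via B→c b: +{c}
  C via C→c c: +{c}
  S via S→a C: +{a}
  S via S→b A: +{b}
  S via S→c: +{c}
  S: {a,b,c}  A: {d}  B: {c,d}  C: {c}
pass 2: (stable)
  S: {a,b,c}  A: {d}  B: {c,d}  C: {c}

FIRST(B) = ["c", "d"]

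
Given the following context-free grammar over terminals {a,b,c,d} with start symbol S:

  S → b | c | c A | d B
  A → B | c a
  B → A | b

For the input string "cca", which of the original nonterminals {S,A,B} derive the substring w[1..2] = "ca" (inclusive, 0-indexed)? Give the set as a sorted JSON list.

CNF form of G:
  S -> T0 A | T2 B | b | c
  A -> T0 T1 | b
  B -> T0 T1 | b
  T0 -> c
  T1 -> a
  T2 -> d

CYK fill, restricted to cells inside w[1..2]:
  [1..1]={S,T0}  "c"  orig:{S}
  [2..2]={T1}  "a"  orig:{}
  [1..2]={A,B}  "ca"

Original NTs in T[1,2] deriving "ca": ["A", "B"]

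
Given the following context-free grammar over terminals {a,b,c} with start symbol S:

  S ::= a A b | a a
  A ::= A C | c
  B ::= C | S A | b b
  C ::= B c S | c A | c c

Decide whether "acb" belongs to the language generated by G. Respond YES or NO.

CNF form of G:
  S -> T2 T2 | T2 X5
  A -> A C | c
  B -> B X3 | S A | T0 A | T0 T0 | T1 T1
  C -> B X4 | T0 A | T0 T0
  T0 -> c
  T1 -> b
  T2 -> a
  X3 -> T0 S
  X4 -> T0 S
  X5 -> A T1

CYK fill:
  cell(0,0) a: {T2}  orig:{}
  cell(1,1) c: {A,T0}  orig:{A}
  cell(2,2) b: {T1}  orig:{}
  cell(0,1) ac: ∅
  cell(1,2) cb: {X5}  orig:{}
  cell(0,2) acb: {S}

S ∈ T[0,2] ⇒ YES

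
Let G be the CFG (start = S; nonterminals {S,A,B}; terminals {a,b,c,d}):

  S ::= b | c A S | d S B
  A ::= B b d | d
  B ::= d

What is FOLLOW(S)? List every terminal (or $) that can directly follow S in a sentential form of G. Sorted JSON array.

Compute FIRST by fixpoint:
iter 1:
  A via A→d: +{d}
  B via B→d: +{d}
  S via S→b: +{b}
  S via S→c A S: +{c}
  S via S→d S B: +{d}
  FIRST[S]={b,c,d}  FIRST[A]={d}  FIRST[B]={d}
iter 2: (no change)
  FIRST[S]={b,c,d}  FIRST[A]={d}  FIRST[B]={d}

Compute FOLLOW by fixpoint:
seed FOLLOW(S) with $
pass 1:
  A→B b d: FOLLOW(B) ⊇ FIRST(b) = {b}; new: +{b}
  S→c A S: FOLLOW(A) ⊇ FIRST(S) = {b,c,d}; new: +{b,c,d}
  S→d S B: FOLLOW(S) ⊇ FIRST(B) = {d}; new: +{d}
  S→d S B: FOLLOW(B) ⊇ FOLLOW(S) ⊇ {$,d}; new: +{$,d}
  FOLLOW[S]={$,d}  FOLLOW[A]={b,c,d}  FOLLOW[B]={$,b,d}
pass 2: (stable)
  FOLLOW[S]={$,d}  FOLLOW[A]={b,c,d}  FOLLOW[B]={$,b,d}

FOLLOW(S) = ["$", "d"]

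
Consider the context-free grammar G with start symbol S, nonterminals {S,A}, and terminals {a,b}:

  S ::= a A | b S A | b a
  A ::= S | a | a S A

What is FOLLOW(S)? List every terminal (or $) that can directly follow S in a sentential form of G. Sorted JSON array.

Compute FIRST by fixpoint:
[1]
  A via A→a: +{a}
  S via S→a A: +{a}
  S via S→b S A: +{b}
  FIRST(S)={a,b}  FIRST(A)={a}
[2]
  A via A→S: +{b}
  FIRST(S)={a,b}  FIRST(A)={a,b}
[3] (no change)
  FIRST(S)={a,b}  FIRST(A)={a,b}

FOLLOW sets:
FOLLOW(S) := {$}
pass 1:
  A→a S A: FOLLOW(S) ⊇ FIRST(A) = {a,b}; new: +{a,b}
  S→a A: FOLLOW(A) ⊇ FOLLOW(S) ⊇ {$,a,b}; new: +{$,a,b}
  S: {$,a,b}  A: {$,a,b}
pass 2: — fixpoint
  S: {$,a,b}  A: {$,a,b}

FOLLOW(S) = ["$", "a", "b"]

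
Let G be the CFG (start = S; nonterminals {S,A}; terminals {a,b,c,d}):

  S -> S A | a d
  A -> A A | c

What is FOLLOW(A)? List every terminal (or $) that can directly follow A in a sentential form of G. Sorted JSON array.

FIRST sets, iterate to fixpoint:
round 1:
  A via A→c: +{c}
  S via S→a d: +{a}
  FIRST[S]={a}  FIRST[A]={c}
round 2: done
  FIRST[S]={a}  FIRST[A]={c}

Compute FOLLOW by fixpoint:
seed FOLLOW(S) with $
pass 1:
  A→A A: FOLLOW(A) ⊇ FIRST(A) = {c}; new: +{c}
  S→S A: FOLLOW(S) ⊇ FIRST(A) = {c}; new: +{c}
  S→S A: FOLLOW(A) ⊇ FOLLOW(S) ⊇ {$,c}; new: +{$}
  FOLLOW(S)={$,c}  FOLLOW(A)={$,c}
pass 2: (stable)
  FOLLOW(S)={$,c}  FOLLOW(A)={$,c}

FOLLOW(A) = ["$", "c"]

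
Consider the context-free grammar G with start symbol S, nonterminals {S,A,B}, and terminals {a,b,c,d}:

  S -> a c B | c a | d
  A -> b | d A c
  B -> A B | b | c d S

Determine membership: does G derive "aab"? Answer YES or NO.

CNF form of G:
  S -> T1 T2 | T2 X5 | d
  A -> T0 X3 | b
  B -> A B | T1 X4 | b
  T0 -> d
  T1 -> c
  T2 -> a
  X3 -> A T1
  X4 -> T0 S
  X5 -> T1 B

CYK table (by increasing span):
  cell(0,0) a: {T2}  orig:{}
  cell(1,1) a: {T2}  orig:{}
  cell(2,2) b: {A,B}
  cell(0,1) aa: ∅
  cell(1,2) ab: ∅
  cell(0,2) aab: ∅

S ∉ T[0,2] ⇒ NO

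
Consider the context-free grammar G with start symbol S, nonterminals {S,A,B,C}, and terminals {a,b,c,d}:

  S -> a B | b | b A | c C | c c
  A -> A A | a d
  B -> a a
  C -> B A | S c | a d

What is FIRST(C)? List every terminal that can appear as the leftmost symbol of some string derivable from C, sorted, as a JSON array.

Compute FIRST by fixpoint:
round 1:
  A via A→a d: +{a}
  B via B→a a: +{a}
  C via C→B A: +{a}
  S via S→a B: +{a}
  S via S→b: +{b}
  S via S→c C: +{c}
  S: {a,b,c}  A: {a}  B: {a}  C: {a}
round 2:
  C via C→S c: +{b,c}
  S: {a,b,c}  A: {a}  B: {a}  C: {a,b,c}
round 3: (no change)
  S: {a,b,c}  A: {a}  B: {a}  C: {a,b,c}

FIRST(C) = ["a", "b", "c"]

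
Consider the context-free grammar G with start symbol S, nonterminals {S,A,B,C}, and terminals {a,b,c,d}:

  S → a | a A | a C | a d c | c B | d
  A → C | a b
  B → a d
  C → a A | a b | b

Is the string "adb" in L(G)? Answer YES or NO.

Convert to CNF:
  S -> T0 A | T0 C | T0 X4 | T3 B | a | d
  A -> T0 A | T0 T1 | b
  B -> T0 T2
  C -> T0 A | T0 T1 | b
  T0 -> a
  T1 -> b
  T2 -> d
  T3 -> c
  X4 -> T2 T3

CYK table (by increasing span):
  [0..0]={S,T0}  "a"  orig:{S}
  [1..1]={S,T2}  "d"  orig:{S}
  [2..2]={A,C,T1}  "b"  orig:{A,C}
  [0..1]={B}  "ad"
  [1..2]=∅  "db"
  [0..2]=∅  "adb"

S ∉ T[0,2] ⇒ NO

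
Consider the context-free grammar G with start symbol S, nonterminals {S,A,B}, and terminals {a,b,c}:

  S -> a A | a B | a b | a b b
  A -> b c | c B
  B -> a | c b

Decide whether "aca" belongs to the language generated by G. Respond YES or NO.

CNF form of G:
  S -> T2 A | T2 B | T2 T0 | T2 X3
  A -> T0 T1 | T1 B
  B -> T1 T0 | a
  T0 -> b
  T1 -> c
  T2 -> a
  X3 -> T0 T0

CYK table (by increasing span):
  cell(0,0) a: {B,T2}  orig:{B}
  cell(1,1) c: {T1}  orig:{}
  cell(2,2) a: {B,T2}  orig:{B}
  cell(0,1) ac: ∅
  cell(1,2) ca: {A}
  cell(0,2) aca: {S}

S ∈ T[0,2] ⇒ YES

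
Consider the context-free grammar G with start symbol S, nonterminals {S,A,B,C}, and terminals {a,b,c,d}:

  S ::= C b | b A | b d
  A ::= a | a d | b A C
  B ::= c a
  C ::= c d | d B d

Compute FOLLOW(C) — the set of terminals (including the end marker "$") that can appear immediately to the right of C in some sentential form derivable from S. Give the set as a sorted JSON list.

Compute FIRST by fixpoint:
[1]
  A via A→a: +{a}
  A via A→b A C: +{b}
  B via B→c a: +{c}
  C via C→c d: +{c}
  C via C→d B d: +{d}
  S via S→C b: +{c,d}
  S via S→b A: +{b}
  FIRST(S)={b,c,d}  FIRST(A)={a,b}  FIRST(B)={c}  FIRST(C)={c,d}
[2] done
  FIRST(S)={b,c,d}  FIRST(A)={a,b}  FIRST(B)={c}  FIRST(C)={c,d}

FOLLOW iteration:
initialize: $ ∈ FOLLOW(S)
iter 1:
  A→b A C: FOLLOW(A) ⊇ FIRST(C) = {c,d}; new: +{c,d}
  A→b A C: FOLLOW(C) ⊇ FOLLOW(A) ⊇ {c,d}; new: +{c,d}
  C→d B d: FOLLOW(B) ⊇ FIRST(d) = {d}; new: +{d}
  S→C b: FOLLOW(C) ⊇ FIRST(b) = {b}; new: +{b}
  S→b A: FOLLOW(A) ⊇ FOLLOW(S) ⊇ {$}; new: +{$}
  FOLLOW(S)={$}  FOLLOW(A)={$,c,d}  FOLLOW(B)={d}  FOLLOW(C)={b,c,d}
iter 2:
  A→b A C: FOLLOW(C) ⊇ FOLLOW(A) ⊇ {$,c,d}; new: +{$}
  FOLLOW(S)={$}  FOLLOW(A)={$,c,d}  FOLLOW(B)={d}  FOLLOW(C)={$,b,c,d}
iter 3: done
  FOLLOW(S)={$}  FOLLOW(A)={$,c,d}  FOLLOW(B)={d}  FOLLOW(C)={$,b,c,d}

FOLLOW(C) = ["$", "b", "c", "d"]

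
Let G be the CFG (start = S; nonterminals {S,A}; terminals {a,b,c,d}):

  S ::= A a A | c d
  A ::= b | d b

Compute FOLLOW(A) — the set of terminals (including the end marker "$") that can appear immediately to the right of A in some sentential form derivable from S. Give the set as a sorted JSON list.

FIRST iteration:
[1]
  A via A→b: +{b}
  A via A→d b: +{d}
  S via S→A a A: +{b,d}
  S via S→c d: +{c}
  S: {b,c,d}  A: {b,d}
[2] (stable)
  S: {b,c,d}  A: {b,d}

FOLLOW iteration:
seed FOLLOW(S) with $
iter 1:
  S→A a A: FOLLOW(A) ⊇ FIRST(a) = {a}; new: +{a}
  S→A a A: FOLLOW(A) ⊇ FOLLOW(S) ⊇ {$}; new: +{$}
  FOLLOW[S]={$}  FOLLOW[A]={$,a}
iter 2: (stable)
  FOLLOW[S]={$}  FOLLOW[A]={$,a}

FOLLOW(A) = ["$", "a"]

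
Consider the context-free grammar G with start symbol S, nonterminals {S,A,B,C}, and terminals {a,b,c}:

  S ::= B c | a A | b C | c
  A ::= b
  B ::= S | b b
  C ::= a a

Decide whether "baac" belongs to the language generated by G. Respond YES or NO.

CNF form of G:
  S -> B T0 | T1 A | T2 C | c
  A -> b
  B -> B T0 | T1 A | T2 C | T2 T2 | c
  C -> T1 T1
  T0 -> c
  T1 -> a
  T2 -> b

Fill CYK table bottom-up:
  cell(0,0) b: {A,T2}  orig:{A}
  cell(1,1) a: {T1}  orig:{}
  cell(2,2) a: {T1}  orig:{}
  cell(3,3) c: {B,S,T0}  orig:{B,S}
  cell(0,1) ba: ∅
  cell(1,2) aa: {C}
  cell(2,3) ac: ∅
  cell(0,2) baa: {B,S}
  cell(1,3) aac: ∅
  cell(0,3) baac: {B,S}

S ∈ T[0,3] ⇒ YES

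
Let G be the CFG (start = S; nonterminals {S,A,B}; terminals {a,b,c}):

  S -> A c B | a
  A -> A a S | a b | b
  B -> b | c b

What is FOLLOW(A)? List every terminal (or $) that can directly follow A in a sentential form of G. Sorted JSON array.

FIRST sets, iterate to fixpoint:
iter 1:
  A via A→a b: +{a}
  A via A→b: +{b}
  B via B→b: +{b}
  B via B→c b: +{c}
  S via S→A c B: +{a,b}
  FIRST(S)={a,b}  FIRST(A)={a,b}  FIRST(B)={b,c}
iter 2: done
  FIRST(S)={a,b}  FIRST(A)={a,b}  FIRST(B)={b,c}

FOLLOW sets:
seed FOLLOW(S) with $
iter 1:
  A→A a S: FOLLOW(A) ⊇ FIRST(a) = {a}; new: +{a}
  A→A a S: FOLLOW(S) ⊇ FOLLOW(A) ⊇ {a}; new: +{a}
  S→A c B: FOLLOW(A) ⊇ FIRST(c) = {c}; new: +{c}
  S→A c B: FOLLOW(B) ⊇ FOLLOW(S) ⊇ {$,a}; new: +{$,a}
  FOLLOW(S)={$,a}  FOLLOW(A)={a,c}  FOLLOW(B)={$,a}
iter 2:
  A→A a S: FOLLOW(S) ⊇ FOLLOW(A) ⊇ {a,c}; new: +{c}
  S→A c B: FOLLOW(B) ⊇ FOLLOW(S) ⊇ {$,a,c}; new: +{c}
  FOLLOW(S)={$,a,c}  FOLLOW(A)={a,c}  FOLLOW(B)={$,a,c}
iter 3: done
  FOLLOW(S)={$,a,c}  FOLLOW(A)={a,c}  FOLLOW(B)={$,a,c}

FOLLOW(A) = ["a", "c"]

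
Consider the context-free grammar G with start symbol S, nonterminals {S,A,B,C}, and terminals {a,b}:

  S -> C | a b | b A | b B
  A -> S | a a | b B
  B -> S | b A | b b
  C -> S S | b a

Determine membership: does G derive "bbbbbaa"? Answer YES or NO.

CNF form of G:
  S -> S S | T0 T1 | T1 A | T1 B | T1 T0
  A -> S S | T0 T0 | T0 T1 | T1 A | T1 B | T1 T0
  B -> S S | T0 T1 | T1 A | T1 B | T1 T0 | T1 T1
  C -> S S | T1 T0
  T0 -> a
  T1 -> b

Fill CYK table bottom-up:
  T[0,0] 'b' = {T1}  orig:{}
  T[1,1] 'b' = {T1}  orig:{}
  T[2,2] 'b' = {T1}  orig:{}
  T[3,3] 'b' = {T1}  orig:{}
  T[4,4] 'b' = {T1}  orig:{}
  T[5,5] 'a' = {T0}  orig:{}
  T[6,6] 'a' = {T0}  orig:{}
  T[0,1] 'bb' = {B}
  T[1,2] 'bb' = {B}
  T[2,3] 'bb' = {B}
  T[3,4] 'bb' = {B}
  T[4,5] 'ba' = {A,B,C,S}
  T[5,6] 'aa' = {A}
  T[0,2] 'bbb' = {A,B,S}
  T[1,3] 'bbb' = {A,B,S}
  T[2,4] 'bbb' = {A,B,S}
  T[3,5] 'bba' = {A,B,S}
  T[4,6] 'baa' = {A,B,S}
  T[0,3] 'bbbb' = {A,B,S}
  T[1,4] 'bbbb' = {A,B,S}
  T[2,5] 'bbba' = {A,B,S}
  T[3,6] 'bbaa' = {A,B,S}
  T[0,4] 'bbbbb' = {A,B,S}
  T[1,5] 'bbbba' = {A,B,C,S}
  T[2,6] 'bbbaa' = {A,B,S}
  T[0,5] 'bbbbba' = {A,B,C,S}
  T[1,6] 'bbbbaa' = {A,B,C,S}
  T[0,6] 'bbbbbaa' = {A,B,C,S}

S ∈ T[0,6] ⇒ YES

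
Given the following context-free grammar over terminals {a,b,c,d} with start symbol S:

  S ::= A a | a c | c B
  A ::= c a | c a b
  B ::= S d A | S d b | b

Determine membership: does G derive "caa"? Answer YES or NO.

CNF form of G:
  S -> A T1 | T0 B | T1 T0
  A -> T0 T1 | T0 X4
  B -> S X5 | S X6 | b
  T0 -> c
  T1 -> a
  T2 -> b
  T3 -> d
  X4 -> T1 T2
  X5 -> T3 A
  X6 -> T3 T2

CYK fill:
  [0..0]={T0}  "c"  orig:{}
  [1..1]={T1}  "a"  orig:{}
  [2..2]={T1}  "a"  orig:{}
  [0..1]={A}  "ca"
  [1..2]=∅  "aa"
  [0..2]={S}  "caa"

S ∈ T[0,2] ⇒ YES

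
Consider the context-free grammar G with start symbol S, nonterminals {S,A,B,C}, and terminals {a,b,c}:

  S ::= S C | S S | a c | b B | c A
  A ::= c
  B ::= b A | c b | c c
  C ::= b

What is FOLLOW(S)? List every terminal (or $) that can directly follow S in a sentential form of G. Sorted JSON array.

FIRST iteration:
[1]
  A via A→c: +{c}
  B via B→b A: +{b}
  B via B→c b: +{c}
  C via C→b: +{b}
  S via S→a c: +{a}
  S via S→b B: +{b}
  S via S→c A: +{c}
  FIRST(S)={a,b,c}  FIRST(A)={c}  FIRST(B)={b,c}  FIRST(C)={b}
[2] done
  FIRST(S)={a,b,c}  FIRST(A)={c}  FIRST(B)={b,c}  FIRST(C)={b}

FOLLOW sets:
initialize: $ ∈ FOLLOW(S)
pass 1:
  S→S C: FOLLOW(S) ⊇ FIRST(C) = {b}; new: +{b}
  S→S C: FOLLOW(C) ⊇ FOLLOW(S) ⊇ {$,b}; new: +{$,b}
  S→S S: FOLLOW(S) ⊇ FIRST(S) = {a,b,c}; new: +{a,c}
  S→b B: FOLLOW(B) ⊇ FOLLOW(S) ⊇ {$,a,b,c}; new: +{$,a,b,c}
  S→c A: FOLLOW(A) ⊇ FOLLOW(S) ⊇ {$,a,b,c}; new: +{$,a,b,c}
  FOLLOW[S]={$,a,b,c}  FOLLOW[A]={$,a,b,c}  FOLLOW[B]={$,a,b,c}  FOLLOW[C]={$,b}
pass 2:
  S→S C: FOLLOW(C) ⊇ FOLLOW(S) ⊇ {$,a,b,c}; new: +{a,c}
  FOLLOW[S]={$,a,b,c}  FOLLOW[A]={$,a,b,c}  FOLLOW[B]={$,a,b,c}  FOLLOW[C]={$,a,b,c}
pass 3: (stable)
  FOLLOW[S]={$,a,b,c}  FOLLOW[A]={$,a,b,c}  FOLLOW[B]={$,a,b,c}  FOLLOW[C]={$,a,b,c}

FOLLOW(S) = ["$", "a", "b", "c"]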